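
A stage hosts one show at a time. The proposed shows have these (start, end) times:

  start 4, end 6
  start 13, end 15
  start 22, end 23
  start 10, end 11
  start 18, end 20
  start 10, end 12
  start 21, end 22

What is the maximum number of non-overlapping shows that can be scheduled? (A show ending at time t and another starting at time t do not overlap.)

By end time: (4,6), (10,11), (10,12), (13,15), (18,20), (21,22), (22,23).
Pick (4,6); next start ≥ 6 → (10,11); next start ≥ 11 → (13,15); next start ≥ 15 → (18,20); next start ≥ 20 → (21,22); next start ≥ 22 → (22,23).
Selected 6 shows.

6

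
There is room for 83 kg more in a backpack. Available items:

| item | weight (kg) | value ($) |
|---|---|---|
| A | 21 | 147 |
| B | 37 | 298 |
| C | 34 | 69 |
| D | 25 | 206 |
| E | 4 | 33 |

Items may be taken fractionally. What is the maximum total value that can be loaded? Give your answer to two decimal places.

Sort by value per unit weight and fill in that order.
Order: E (33/4=8.25) > D (206/25=8.24) > B (298/37=8.05) > A (147/21=7.00) > C (69/34=2.03)
Fill: take E (4 @ 33) → take D (25 @ 206) → take B (37 @ 298) → take 17/21 of A → 119.00; 83/83 used.
Total value = 656.00

656.00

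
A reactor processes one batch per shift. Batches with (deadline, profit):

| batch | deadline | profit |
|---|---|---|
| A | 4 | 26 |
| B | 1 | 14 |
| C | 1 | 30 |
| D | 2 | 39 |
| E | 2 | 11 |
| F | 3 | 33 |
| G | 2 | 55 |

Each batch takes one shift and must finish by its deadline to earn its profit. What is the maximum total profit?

By profit: G(d2,55), D(d2,39), F(d3,33), C(d1,30), A(d4,26), B(d1,14), E(d2,11)
G→slot 2; D→slot 1; F→slot 3; C skipped; A→slot 4; B skipped; E skipped.
Profit = 39 + 55 + 33 + 26 = 153

153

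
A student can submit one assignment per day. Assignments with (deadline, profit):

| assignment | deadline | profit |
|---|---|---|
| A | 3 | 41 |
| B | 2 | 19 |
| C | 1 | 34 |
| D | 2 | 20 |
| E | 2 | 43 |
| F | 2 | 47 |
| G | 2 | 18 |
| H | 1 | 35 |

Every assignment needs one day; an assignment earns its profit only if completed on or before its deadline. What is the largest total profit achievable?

Profit order: F=47 E=43 A=41 H=35 C=34 D=20 B=19 G=18
Assign: F→slot 2, E→slot 1, A→slot 3, H skipped, C skipped, D skipped, B skipped, G skipped.
Slots: [1:E] [2:F] [3:A]
Profit = 43 + 47 + 41 = 131

131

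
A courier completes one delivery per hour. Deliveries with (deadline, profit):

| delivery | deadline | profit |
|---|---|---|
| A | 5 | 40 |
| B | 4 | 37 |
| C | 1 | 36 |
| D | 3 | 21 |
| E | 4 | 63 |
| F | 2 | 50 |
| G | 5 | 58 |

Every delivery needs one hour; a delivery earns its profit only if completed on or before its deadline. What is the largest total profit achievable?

Take jobs in profit order; each goes to the latest open slot no later than its deadline.
By profit: E(d4,63), G(d5,58), F(d2,50), A(d5,40), B(d4,37), C(d1,36), D(d3,21)
E→slot 4; G→slot 5; F→slot 2; A→slot 3; B→slot 1; C skipped; D skipped.
Profit = 37 + 50 + 40 + 63 + 58 = 248

248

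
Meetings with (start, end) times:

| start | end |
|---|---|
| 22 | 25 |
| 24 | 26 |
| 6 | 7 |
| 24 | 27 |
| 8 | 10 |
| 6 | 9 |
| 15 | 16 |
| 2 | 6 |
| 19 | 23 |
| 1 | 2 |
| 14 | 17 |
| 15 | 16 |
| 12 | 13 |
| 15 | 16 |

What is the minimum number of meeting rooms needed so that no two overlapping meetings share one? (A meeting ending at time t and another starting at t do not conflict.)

4

starts: [1, 2, 6, 6, 8, 12, 14, 15, 15, 15, 19, 22, 24, 24]
ends:   [2, 6, 7, 9, 10, 13, 16, 16, 16, 17, 23, 25, 26, 27]
s1→1 e2→0 s2→1 e6→0 s6→1 s6→2 e7→1 s8→2 e9→1 e10→0 s12→1 e13→0 s14→1 s15→2 s15→3 s15→4  — peak 4.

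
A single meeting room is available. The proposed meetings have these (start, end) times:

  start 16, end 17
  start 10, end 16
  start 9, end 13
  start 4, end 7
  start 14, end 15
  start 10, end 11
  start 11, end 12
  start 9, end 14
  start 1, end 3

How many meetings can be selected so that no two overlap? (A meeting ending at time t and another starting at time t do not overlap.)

Greedy by earliest finish: after sorting by end time, pick each interval compatible with the last pick.
Sorted by end: (1,3)  (4,7)  (10,11)  (11,12)  (9,13)  (9,14)  (14,15)  (10,16)  (16,17)
take (1,3); take (4,7); take (10,11); take (11,12); skip (9,13); take (14,15); take (16,17).
Selected 6 meetings.

6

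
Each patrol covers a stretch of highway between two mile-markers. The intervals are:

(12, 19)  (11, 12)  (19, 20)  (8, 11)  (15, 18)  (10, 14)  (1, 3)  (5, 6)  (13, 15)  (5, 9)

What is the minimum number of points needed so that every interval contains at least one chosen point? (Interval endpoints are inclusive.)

By right end: [1,3]  [5,6]  [5,9]  [8,11]  [11,12]  [10,14]  [13,15]  [15,18]  [12,19]  [19,20]
[1,3] uncovered → point at 3; [5,6] uncovered → point at 6; [8,11] uncovered → point at 11; [13,15] uncovered → point at 15; [19,20] uncovered → point at 20.
Points: 3, 6, 11, 15, 20 (5 total).

5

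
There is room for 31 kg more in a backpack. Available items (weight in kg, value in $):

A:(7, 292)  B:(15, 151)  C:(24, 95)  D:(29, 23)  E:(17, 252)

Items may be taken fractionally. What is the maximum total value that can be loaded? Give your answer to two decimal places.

614.47

Greedy by value/weight ratio, highest first.
Order: A (292/7=41.71) > E (252/17=14.82) > B (151/15=10.07) > C (95/24=3.96) > D (23/29=0.79)
Fill: take A (7 @ 292) → take E (17 @ 252) → take 7/15 of B → 70.47; 31/31 used.
Total value = 614.47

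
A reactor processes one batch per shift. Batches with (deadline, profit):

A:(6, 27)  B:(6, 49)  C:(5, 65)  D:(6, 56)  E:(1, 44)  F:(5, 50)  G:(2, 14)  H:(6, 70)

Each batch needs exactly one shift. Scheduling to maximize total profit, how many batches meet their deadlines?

6

Take jobs in profit order; each goes to the latest open slot no later than its deadline.
By profit: H(d6,70), C(d5,65), D(d6,56), F(d5,50), B(d6,49), E(d1,44), A(d6,27), G(d2,14)
H→slot 6; C→slot 5; D→slot 4; F→slot 3; B→slot 2; E→slot 1; A skipped; G skipped.
6 of 8 scheduled.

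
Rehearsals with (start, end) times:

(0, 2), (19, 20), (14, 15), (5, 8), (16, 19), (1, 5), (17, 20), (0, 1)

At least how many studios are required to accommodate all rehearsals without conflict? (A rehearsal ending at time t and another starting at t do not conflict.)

2

starts: [0, 0, 1, 5, 14, 16, 17, 19]
ends:   [1, 2, 5, 8, 15, 19, 20, 20]
s0→1 s0→2  — peak 2.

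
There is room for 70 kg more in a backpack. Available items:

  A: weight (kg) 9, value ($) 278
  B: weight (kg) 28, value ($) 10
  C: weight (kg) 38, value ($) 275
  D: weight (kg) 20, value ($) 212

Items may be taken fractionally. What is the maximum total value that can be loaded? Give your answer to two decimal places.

Ratios (sorted): A 30.89, D 10.60, C 7.24, B 0.36
take A (9 @ 278); take D (20 @ 212); take C (38 @ 275); take 3/28 of B → 1.07. Capacity used 70/70.
Total value = 766.07

766.07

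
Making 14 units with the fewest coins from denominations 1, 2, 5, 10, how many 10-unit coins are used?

1

14 = 1×10 + 2×2
Count of 10: 1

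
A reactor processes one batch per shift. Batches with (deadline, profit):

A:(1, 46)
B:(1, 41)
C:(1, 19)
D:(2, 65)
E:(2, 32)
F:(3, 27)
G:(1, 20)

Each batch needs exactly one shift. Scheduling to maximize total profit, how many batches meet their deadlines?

Sort by profit descending; place each in the latest free slot ≤ its deadline.
By profit: D(d2,65), A(d1,46), B(d1,41), E(d2,32), F(d3,27), G(d1,20), C(d1,19)
D→slot 2; A→slot 1; B skipped; E skipped; F→slot 3; G skipped; C skipped.
3 of 7 scheduled.

3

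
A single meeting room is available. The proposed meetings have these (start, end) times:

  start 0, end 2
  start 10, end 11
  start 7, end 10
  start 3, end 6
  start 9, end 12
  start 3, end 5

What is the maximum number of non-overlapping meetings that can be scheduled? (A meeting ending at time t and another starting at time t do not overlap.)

4

By end time: (0,2), (3,5), (3,6), (7,10), (10,11), (9,12).
Pick (0,2); next start ≥ 2 → (3,5); next start ≥ 5 → (7,10); next start ≥ 10 → (10,11).
Selected 4 meetings.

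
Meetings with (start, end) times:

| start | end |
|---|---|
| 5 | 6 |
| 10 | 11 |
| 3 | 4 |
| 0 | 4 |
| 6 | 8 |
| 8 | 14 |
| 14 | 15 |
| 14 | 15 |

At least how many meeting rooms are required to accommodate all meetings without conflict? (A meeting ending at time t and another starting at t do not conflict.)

2

Events (time:±→running): 0:+→1 3:+→2 … peak 2.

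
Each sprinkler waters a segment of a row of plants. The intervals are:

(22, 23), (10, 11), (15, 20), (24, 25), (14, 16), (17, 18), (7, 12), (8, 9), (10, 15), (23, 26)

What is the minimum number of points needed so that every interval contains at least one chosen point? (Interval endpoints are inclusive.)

By right end: [8,9]  [10,11]  [7,12]  [10,15]  [14,16]  [17,18]  [15,20]  [22,23]  [24,25]  [23,26]
[8,9] uncovered → point at 9; [10,11] uncovered → point at 11; [14,16] uncovered → point at 16; [17,18] uncovered → point at 18; [22,23] uncovered → point at 23; [24,25] uncovered → point at 25.
Points: 9, 11, 16, 18, 23, 25 (6 total).

6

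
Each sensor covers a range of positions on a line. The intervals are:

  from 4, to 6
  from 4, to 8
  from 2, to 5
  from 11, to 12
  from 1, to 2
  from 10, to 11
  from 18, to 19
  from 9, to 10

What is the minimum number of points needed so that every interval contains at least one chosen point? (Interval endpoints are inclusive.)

Sort by right endpoint; whenever an interval is uncovered, place a point at its right end.
By right end: [1,2]  [2,5]  [4,6]  [4,8]  [9,10]  [10,11]  [11,12]  [18,19]
[1,2] uncovered → point at 2; [4,6] uncovered → point at 6; [9,10] uncovered → point at 10; [11,12] uncovered → point at 12; [18,19] uncovered → point at 19.
Points: 2, 6, 10, 12, 19 (5 total).

5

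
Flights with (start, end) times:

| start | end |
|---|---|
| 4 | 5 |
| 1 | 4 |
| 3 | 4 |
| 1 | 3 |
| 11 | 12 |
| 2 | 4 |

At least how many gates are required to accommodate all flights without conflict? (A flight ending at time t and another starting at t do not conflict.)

3

starts: [1, 1, 2, 3, 4, 11]
ends:   [3, 4, 4, 4, 5, 12]
s1→1 s1→2 s2→3  — peak 3.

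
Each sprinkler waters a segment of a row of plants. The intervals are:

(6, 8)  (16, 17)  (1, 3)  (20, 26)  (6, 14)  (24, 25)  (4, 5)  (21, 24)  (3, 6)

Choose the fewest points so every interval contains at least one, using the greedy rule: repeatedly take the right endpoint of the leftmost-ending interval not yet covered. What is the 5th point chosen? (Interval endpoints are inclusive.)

24

Sorted: [1,3] [4,5] [3,6] [6,8] [6,14] [16,17] [21,24] [24,25] [20,26]
{[1,3]} hit by 3; {[4,5],[3,6]} hit by 5; {[6,8],[6,14]} hit by 8; {[16,17]} hit by 17; {[21,24],[24,25],[20,26]} hit by 24.
Points: 3, 5, 8, 17, 24 (5 total).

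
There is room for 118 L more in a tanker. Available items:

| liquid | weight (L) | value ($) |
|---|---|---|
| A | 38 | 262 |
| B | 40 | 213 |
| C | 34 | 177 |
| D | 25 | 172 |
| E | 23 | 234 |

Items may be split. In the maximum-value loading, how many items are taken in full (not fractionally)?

3

Sort by value per unit weight and fill in that order.
Ratios (sorted): E 10.17, A 6.89, D 6.88, B 5.33, C 5.21
take E (23 @ 234); take A (38 @ 262); take D (25 @ 172); take 32/40 of B → 170.40. Capacity used 118/118.
3 item(s) taken whole; one partial (take 32/40 of B).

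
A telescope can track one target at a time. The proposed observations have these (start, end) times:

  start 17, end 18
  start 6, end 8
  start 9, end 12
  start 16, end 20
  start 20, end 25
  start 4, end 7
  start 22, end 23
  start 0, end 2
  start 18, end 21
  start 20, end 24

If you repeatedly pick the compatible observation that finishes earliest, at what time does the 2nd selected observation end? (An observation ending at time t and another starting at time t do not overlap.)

By end time: (0,2), (4,7), (6,8), (9,12), (17,18), (16,20), (18,21), (22,23), (20,24), (20,25).
Pick (0,2); next start ≥ 2 → (4,7); next start ≥ 7 → (9,12); next start ≥ 12 → (17,18); next start ≥ 18 → (18,21); next start ≥ 21 → (22,23).
Selected: (0,2) (4,7) (9,12) (17,18) (18,21) (22,23)

7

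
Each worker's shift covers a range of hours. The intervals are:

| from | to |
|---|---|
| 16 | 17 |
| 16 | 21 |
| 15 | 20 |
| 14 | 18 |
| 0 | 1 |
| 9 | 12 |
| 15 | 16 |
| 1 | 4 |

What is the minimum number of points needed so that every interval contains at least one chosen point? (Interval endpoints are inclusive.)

Process intervals by earliest right end; each time one isn't hit yet, stab at its right endpoint.
Sorted: [0,1] [1,4] [9,12] [15,16] [16,17] [14,18] [15,20] [16,21]
{[0,1],[1,4]} hit by 1; {[9,12]} hit by 12; {[15,16],[16,17],[14,18],[15,20],[16,21]} hit by 16.
Points: 1, 12, 16 (3 total).

3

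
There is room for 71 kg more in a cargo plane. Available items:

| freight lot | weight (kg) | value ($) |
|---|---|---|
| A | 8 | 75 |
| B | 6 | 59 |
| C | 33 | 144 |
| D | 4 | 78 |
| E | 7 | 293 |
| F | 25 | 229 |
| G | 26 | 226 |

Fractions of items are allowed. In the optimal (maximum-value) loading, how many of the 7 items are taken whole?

Greedy by value/weight ratio, highest first.
Order: E (293/7=41.86) > D (78/4=19.50) > B (59/6=9.83) > A (75/8=9.38) > F (229/25=9.16) > G (226/26=8.69) > C (144/33=4.36)
Fill: take E (7 @ 293) → take D (4 @ 78) → take B (6 @ 59) → take A (8 @ 75) → take F (25 @ 229) → take 21/26 of G → 182.54; 71/71 used.
5 item(s) taken whole; one partial (take 21/26 of G).

5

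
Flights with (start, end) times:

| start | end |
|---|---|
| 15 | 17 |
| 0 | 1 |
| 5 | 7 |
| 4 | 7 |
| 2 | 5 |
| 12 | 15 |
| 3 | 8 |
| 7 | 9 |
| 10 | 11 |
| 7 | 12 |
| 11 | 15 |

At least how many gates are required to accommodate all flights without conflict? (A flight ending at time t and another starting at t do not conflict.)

3

starts: [0, 2, 3, 4, 5, 7, 7, 10, 11, 12, 15]
ends:   [1, 5, 7, 7, 8, 9, 11, 12, 15, 15, 17]
s0→1 e1→0 s2→1 s3→2 s4→3  — peak 3.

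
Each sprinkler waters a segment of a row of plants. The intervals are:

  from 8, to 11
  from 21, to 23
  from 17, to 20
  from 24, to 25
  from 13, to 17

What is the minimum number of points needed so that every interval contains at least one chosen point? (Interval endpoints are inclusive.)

Sort by right endpoint; whenever an interval is uncovered, place a point at its right end.
By right end: [8,11]  [13,17]  [17,20]  [21,23]  [24,25]
[8,11] uncovered → point at 11; [13,17] uncovered → point at 17; [21,23] uncovered → point at 23; [24,25] uncovered → point at 25.
Points: 11, 17, 23, 25 (4 total).

4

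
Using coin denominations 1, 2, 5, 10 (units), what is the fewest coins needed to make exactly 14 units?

3

Greedy: take as many of the largest coin as possible, then repeat with the remainder.
14 − 1×10→4 − 2×2→0
Total coins = 1 + 2 = 3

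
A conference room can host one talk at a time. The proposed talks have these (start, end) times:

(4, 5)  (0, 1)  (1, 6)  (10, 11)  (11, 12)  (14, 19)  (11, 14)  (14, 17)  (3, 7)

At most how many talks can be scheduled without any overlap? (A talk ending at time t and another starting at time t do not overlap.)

5

Sorted by end: (0,1)  (4,5)  (1,6)  (3,7)  (10,11)  (11,12)  (11,14)  (14,17)  (14,19)
take (0,1); take (4,5); take (10,11); take (11,12); take (14,17); skip (14,19).
Selected 5 talks.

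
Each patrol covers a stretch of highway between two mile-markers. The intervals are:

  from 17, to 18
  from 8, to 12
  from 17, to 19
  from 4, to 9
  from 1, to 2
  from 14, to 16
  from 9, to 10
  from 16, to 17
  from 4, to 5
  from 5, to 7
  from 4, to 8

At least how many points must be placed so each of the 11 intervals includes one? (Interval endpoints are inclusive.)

5

By right end: [1,2]  [4,5]  [5,7]  [4,8]  [4,9]  [9,10]  [8,12]  [14,16]  [16,17]  [17,18]  [17,19]
[1,2] uncovered → point at 2; [4,5] uncovered → point at 5; [9,10] uncovered → point at 10; [14,16] uncovered → point at 16; [17,18] uncovered → point at 18.
Points: 2, 5, 10, 16, 18 (5 total).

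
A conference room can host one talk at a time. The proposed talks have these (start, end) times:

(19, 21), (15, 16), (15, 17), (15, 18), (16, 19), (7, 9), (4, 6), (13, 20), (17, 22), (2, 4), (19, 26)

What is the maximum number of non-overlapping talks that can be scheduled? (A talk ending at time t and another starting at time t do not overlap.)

6

Order by finish time; keep every interval that doesn't clash with the previous kept one.
By end time: (2,4), (4,6), (7,9), (15,16), (15,17), (15,18), (16,19), (13,20), (19,21), (17,22), (19,26).
Pick (2,4); next start ≥ 4 → (4,6); next start ≥ 6 → (7,9); next start ≥ 9 → (15,16); next start ≥ 16 → (16,19); next start ≥ 19 → (19,21).
Selected 6 talks.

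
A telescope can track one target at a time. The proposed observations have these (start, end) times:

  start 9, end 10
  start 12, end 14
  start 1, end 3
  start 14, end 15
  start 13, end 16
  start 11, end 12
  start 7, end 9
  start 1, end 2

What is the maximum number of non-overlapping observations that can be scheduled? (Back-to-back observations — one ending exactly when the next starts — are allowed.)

Greedy by earliest finish: after sorting by end time, pick each interval compatible with the last pick.
By end time: (1,2), (1,3), (7,9), (9,10), (11,12), (12,14), (14,15), (13,16).
Pick (1,2); next start ≥ 2 → (7,9); next start ≥ 9 → (9,10); next start ≥ 10 → (11,12); next start ≥ 12 → (12,14); next start ≥ 14 → (14,15).
Selected 6 observations.

6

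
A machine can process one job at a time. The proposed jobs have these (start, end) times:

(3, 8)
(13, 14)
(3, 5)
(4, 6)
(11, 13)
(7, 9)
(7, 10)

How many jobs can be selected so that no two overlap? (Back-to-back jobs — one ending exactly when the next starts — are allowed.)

4

Sorted by end: (3,5)  (4,6)  (3,8)  (7,9)  (7,10)  (11,13)  (13,14)
take (3,5); skip (3,8); take (7,9); take (11,13); take (13,14).
Selected 4 jobs.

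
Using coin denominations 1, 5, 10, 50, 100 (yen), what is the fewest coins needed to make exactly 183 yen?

8

Use the largest denomination that fits, subtract, and repeat.
183 − 1×100→83 − 1×50→33 − 3×10→3 − 3×1→0
Total coins = 1 + 1 + 3 + 3 = 8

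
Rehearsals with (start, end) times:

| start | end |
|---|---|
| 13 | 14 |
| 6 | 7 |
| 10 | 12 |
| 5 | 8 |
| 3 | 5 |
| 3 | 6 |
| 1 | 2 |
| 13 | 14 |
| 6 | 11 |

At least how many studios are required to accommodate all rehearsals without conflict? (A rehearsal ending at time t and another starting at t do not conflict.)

3

Events (time:±→running): 1:+→1 2:-→0 3:+→1 3:+→2 5:-→1 5:+→2 6:-→1 6:+→2 6:+→3 … peak 3.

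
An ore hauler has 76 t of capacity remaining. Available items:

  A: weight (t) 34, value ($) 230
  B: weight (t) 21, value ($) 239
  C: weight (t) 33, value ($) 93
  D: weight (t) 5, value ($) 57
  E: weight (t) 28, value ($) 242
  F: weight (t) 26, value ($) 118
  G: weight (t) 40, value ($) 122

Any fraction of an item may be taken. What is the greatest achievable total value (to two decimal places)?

Sort by value per unit weight and fill in that order.
Order: D (57/5=11.40) > B (239/21=11.38) > E (242/28=8.64) > A (230/34=6.76) > F (118/26=4.54) > G (122/40=3.05) > C (93/33=2.82)
Fill: take D (5 @ 57) → take B (21 @ 239) → take E (28 @ 242) → take 22/34 of A → 148.82; 76/76 used.
Total value = 686.82

686.82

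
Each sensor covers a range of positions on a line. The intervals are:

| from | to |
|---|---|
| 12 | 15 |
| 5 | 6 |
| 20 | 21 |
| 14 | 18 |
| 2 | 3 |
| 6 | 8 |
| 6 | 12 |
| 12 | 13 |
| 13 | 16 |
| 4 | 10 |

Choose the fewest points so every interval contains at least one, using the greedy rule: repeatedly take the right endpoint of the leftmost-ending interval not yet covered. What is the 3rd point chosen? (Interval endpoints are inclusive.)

Sort by right endpoint; whenever an interval is uncovered, place a point at its right end.
By right end: [2,3]  [5,6]  [6,8]  [4,10]  [6,12]  [12,13]  [12,15]  [13,16]  [14,18]  [20,21]
[2,3] uncovered → point at 3; [5,6] uncovered → point at 6; [12,13] uncovered → point at 13; [14,18] uncovered → point at 18; [20,21] uncovered → point at 21.
Points: 3, 6, 13, 18, 21 (5 total).

13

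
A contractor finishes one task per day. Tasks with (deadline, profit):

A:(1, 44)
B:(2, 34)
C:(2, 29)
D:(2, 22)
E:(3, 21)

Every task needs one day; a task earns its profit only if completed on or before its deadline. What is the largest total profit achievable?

Profit order: A=44 B=34 C=29 D=22 E=21
Assign: A→slot 1, B→slot 2, C skipped, D skipped, E→slot 3.
Slots: [1:A] [2:B] [3:E]
Profit = 44 + 34 + 21 = 99

99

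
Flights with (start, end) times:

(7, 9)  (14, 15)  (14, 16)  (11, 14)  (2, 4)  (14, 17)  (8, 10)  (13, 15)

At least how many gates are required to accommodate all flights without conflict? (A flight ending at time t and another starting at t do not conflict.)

The answer is the maximum number of intervals overlapping at any instant.
starts: [2, 7, 8, 11, 13, 14, 14, 14]
ends:   [4, 9, 10, 14, 15, 15, 16, 17]
s2→1 e4→0 s7→1 s8→2 e9→1 e10→0 s11→1 s13→2 e14→1 s14→2 s14→3 s14→4  — peak 4.

4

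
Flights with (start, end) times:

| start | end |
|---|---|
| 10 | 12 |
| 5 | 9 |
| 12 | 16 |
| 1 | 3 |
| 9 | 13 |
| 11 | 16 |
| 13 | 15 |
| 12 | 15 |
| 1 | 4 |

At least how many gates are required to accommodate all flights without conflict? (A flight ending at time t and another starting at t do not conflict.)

Count concurrent intervals with a sweep; the peak is the room count.
Events (time:±→running): 1:+→1 1:+→2 3:-→1 4:-→0 5:+→1 9:-→0 9:+→1 10:+→2 11:+→3 12:-→2 12:+→3 12:+→4 … peak 4.

4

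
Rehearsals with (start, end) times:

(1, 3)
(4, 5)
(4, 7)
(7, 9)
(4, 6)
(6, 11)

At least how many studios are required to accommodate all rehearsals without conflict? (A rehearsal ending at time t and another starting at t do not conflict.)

3

The answer is the maximum number of intervals overlapping at any instant.
starts: [1, 4, 4, 4, 6, 7]
ends:   [3, 5, 6, 7, 9, 11]
s1→1 e3→0 s4→1 s4→2 s4→3  — peak 3.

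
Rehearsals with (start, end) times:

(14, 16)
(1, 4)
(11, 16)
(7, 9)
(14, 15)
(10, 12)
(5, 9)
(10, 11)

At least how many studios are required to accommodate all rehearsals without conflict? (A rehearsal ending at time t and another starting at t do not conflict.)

starts: [1, 5, 7, 10, 10, 11, 14, 14]
ends:   [4, 9, 9, 11, 12, 15, 16, 16]
s1→1 e4→0 s5→1 s7→2 e9→1 e9→0 s10→1 s10→2 e11→1 s11→2 e12→1 s14→2 s14→3  — peak 3.

3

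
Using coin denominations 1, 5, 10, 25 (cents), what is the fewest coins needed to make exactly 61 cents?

Use the largest denomination that fits, subtract, and repeat.
61 = 2×25 + 1×10 + 1×1
Total coins = 2 + 1 + 1 = 4

4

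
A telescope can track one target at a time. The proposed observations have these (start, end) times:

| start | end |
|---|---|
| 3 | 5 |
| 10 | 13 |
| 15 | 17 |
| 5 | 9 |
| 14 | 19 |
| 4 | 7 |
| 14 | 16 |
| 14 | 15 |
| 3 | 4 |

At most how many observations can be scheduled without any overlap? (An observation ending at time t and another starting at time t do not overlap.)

Sorted by end: (3,4)  (3,5)  (4,7)  (5,9)  (10,13)  (14,15)  (14,16)  (15,17)  (14,19)
take (3,4); take (4,7); skip (5,9); take (10,13); take (14,15); take (15,17); skip (14,19).
Selected 5 observations.

5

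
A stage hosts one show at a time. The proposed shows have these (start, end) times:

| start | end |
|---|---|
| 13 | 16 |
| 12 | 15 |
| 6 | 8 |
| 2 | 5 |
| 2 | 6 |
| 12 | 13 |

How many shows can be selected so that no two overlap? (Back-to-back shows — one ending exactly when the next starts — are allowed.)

4

Order by finish time; keep every interval that doesn't clash with the previous kept one.
By end time: (2,5), (2,6), (6,8), (12,13), (12,15), (13,16).
Pick (2,5); next start ≥ 5 → (6,8); next start ≥ 8 → (12,13); next start ≥ 13 → (13,16).
Selected 4 shows.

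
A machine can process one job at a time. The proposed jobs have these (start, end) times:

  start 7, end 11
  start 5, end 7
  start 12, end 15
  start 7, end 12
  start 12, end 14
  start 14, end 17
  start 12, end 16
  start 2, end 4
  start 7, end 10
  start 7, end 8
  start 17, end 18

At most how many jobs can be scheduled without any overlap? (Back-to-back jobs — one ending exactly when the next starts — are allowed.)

6

By end time: (2,4), (5,7), (7,8), (7,10), (7,11), (7,12), (12,14), (12,15), (12,16), (14,17), (17,18).
Pick (2,4); next start ≥ 4 → (5,7); next start ≥ 7 → (7,8); next start ≥ 8 → (12,14); next start ≥ 14 → (14,17); next start ≥ 17 → (17,18).
Selected 6 jobs.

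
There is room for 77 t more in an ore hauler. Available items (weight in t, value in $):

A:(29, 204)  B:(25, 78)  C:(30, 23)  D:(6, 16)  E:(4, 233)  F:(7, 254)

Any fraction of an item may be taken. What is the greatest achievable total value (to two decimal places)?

789.60

Order: E (233/4=58.25) > F (254/7=36.29) > A (204/29=7.03) > B (78/25=3.12) > D (16/6=2.67) > C (23/30=0.77)
Fill: take E (4 @ 233) → take F (7 @ 254) → take A (29 @ 204) → take B (25 @ 78) → take D (6 @ 16) → take 6/30 of C → 4.60; 77/77 used.
Total value = 789.60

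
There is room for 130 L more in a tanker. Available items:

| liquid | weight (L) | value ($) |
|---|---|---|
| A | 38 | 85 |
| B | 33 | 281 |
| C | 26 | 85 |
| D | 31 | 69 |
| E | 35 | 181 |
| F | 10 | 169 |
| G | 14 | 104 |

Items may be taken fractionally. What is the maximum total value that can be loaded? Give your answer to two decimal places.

846.84

Greedy by value/weight ratio, highest first.
Order: F (169/10=16.90) > B (281/33=8.52) > G (104/14=7.43) > E (181/35=5.17) > C (85/26=3.27) > A (85/38=2.24) > D (69/31=2.23)
Fill: take F (10 @ 169) → take B (33 @ 281) → take G (14 @ 104) → take E (35 @ 181) → take C (26 @ 85) → take 12/38 of A → 26.84; 130/130 used.
Total value = 846.84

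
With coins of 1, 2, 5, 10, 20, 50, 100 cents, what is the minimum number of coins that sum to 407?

6

Greedy: take as many of the largest coin as possible, then repeat with the remainder.
407 = 4×100 + 1×5 + 1×2
Total coins = 4 + 1 + 1 = 6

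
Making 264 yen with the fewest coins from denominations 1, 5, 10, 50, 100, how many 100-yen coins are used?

Use the largest denomination that fits, subtract, and repeat.
264 − 2×100→64 − 1×50→14 − 1×10→4 − 4×1→0
Count of 100: 2

2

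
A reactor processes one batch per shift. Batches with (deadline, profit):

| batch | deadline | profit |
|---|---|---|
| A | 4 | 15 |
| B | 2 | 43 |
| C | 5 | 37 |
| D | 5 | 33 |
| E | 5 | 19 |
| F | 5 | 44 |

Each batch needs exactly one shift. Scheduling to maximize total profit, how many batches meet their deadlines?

5

Profit order: F=44 B=43 C=37 D=33 E=19 A=15
Assign: F→slot 5, B→slot 2, C→slot 4, D→slot 3, E→slot 1, A skipped.
Slots: [1:E] [2:B] [3:D] [4:C] [5:F]
5 of 6 scheduled.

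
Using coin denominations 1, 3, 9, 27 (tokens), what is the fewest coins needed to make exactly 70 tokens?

70 − 2×27→16 − 1×9→7 − 2×3→1 − 1×1→0
Total coins = 2 + 1 + 2 + 1 = 6

6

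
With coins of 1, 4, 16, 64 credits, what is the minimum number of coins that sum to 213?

213 − 3×64→21 − 1×16→5 − 1×4→1 − 1×1→0
Total coins = 3 + 1 + 1 + 1 = 6

6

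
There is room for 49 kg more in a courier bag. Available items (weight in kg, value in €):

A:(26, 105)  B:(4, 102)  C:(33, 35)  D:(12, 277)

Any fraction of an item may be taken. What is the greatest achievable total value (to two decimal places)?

491.42

Greedy by value/weight ratio, highest first.
Ratios (sorted): B 25.50, D 23.08, A 4.04, C 1.06
take B (4 @ 102); take D (12 @ 277); take A (26 @ 105); take 7/33 of C → 7.42. Capacity used 49/49.
Total value = 491.42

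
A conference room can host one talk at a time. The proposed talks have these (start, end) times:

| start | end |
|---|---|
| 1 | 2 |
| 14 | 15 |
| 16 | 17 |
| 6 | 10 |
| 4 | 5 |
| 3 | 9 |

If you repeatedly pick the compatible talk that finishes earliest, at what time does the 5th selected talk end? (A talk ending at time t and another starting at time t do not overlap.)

Greedy by earliest finish: after sorting by end time, pick each interval compatible with the last pick.
Sorted by end: (1,2)  (4,5)  (3,9)  (6,10)  (14,15)  (16,17)
take (1,2); take (4,5); skip (3,9); take (6,10); take (14,15); take (16,17).
Selected: (1,2) (4,5) (6,10) (14,15) (16,17)

17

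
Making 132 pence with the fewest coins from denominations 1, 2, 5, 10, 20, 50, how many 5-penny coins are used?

0

132 = 2×50 + 1×20 + 1×10 + 1×2
Count of 5: 0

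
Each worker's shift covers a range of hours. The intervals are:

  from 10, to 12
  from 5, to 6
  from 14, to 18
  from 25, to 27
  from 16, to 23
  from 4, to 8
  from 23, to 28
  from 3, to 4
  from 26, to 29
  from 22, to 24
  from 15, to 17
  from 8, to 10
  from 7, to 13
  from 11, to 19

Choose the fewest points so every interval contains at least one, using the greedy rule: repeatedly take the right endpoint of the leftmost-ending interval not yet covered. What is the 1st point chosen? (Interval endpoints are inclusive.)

Process intervals by earliest right end; each time one isn't hit yet, stab at its right endpoint.
Sorted: [3,4] [5,6] [4,8] [8,10] [10,12] [7,13] [15,17] [14,18] [11,19] [16,23] [22,24] [25,27] [23,28] [26,29]
{[3,4]} hit by 4; {[5,6],[4,8]} hit by 6; {[8,10],[10,12],[7,13]} hit by 10; {[15,17],[14,18],[11,19],[16,23]} hit by 17; {[22,24]} hit by 24; {[25,27],[23,28],[26,29]} hit by 27.
Points: 4, 6, 10, 17, 24, 27 (6 total).

4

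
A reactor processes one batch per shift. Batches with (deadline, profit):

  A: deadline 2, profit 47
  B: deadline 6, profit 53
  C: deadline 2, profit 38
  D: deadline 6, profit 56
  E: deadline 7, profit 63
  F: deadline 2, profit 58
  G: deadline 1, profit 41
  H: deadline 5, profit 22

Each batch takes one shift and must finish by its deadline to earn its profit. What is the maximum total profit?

299

By profit: E(d7,63), F(d2,58), D(d6,56), B(d6,53), A(d2,47), G(d1,41), C(d2,38), H(d5,22)
E→slot 7; F→slot 2; D→slot 6; B→slot 5; A→slot 1; G skipped; C skipped; H→slot 4.
Profit = 47 + 58 + 22 + 53 + 56 + 63 = 299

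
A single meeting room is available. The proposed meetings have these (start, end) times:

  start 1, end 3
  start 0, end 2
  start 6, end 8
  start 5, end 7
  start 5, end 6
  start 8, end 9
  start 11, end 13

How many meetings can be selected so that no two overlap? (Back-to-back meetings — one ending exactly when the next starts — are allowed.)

5

Sorted by end: (0,2)  (1,3)  (5,6)  (5,7)  (6,8)  (8,9)  (11,13)
take (0,2); skip (1,3); take (5,6); skip (5,7); take (6,8); take (8,9); take (11,13).
Selected 5 meetings.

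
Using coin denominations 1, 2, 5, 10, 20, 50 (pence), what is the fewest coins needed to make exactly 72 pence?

3

Use the largest denomination that fits, subtract, and repeat.
72 = 1×50 + 1×20 + 1×2
Total coins = 1 + 1 + 1 = 3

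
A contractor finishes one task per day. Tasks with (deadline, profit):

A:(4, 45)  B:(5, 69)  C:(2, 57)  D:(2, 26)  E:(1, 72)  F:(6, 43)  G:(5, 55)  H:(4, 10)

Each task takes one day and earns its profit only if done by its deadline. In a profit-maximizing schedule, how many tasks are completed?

Take jobs in profit order; each goes to the latest open slot no later than its deadline.
Profit order: E=72 B=69 C=57 G=55 A=45 F=43 D=26 H=10
Assign: E→slot 1, B→slot 5, C→slot 2, G→slot 4, A→slot 3, F→slot 6, D skipped, H skipped.
Slots: [1:E] [2:C] [3:A] [4:G] [5:B] [6:F]
6 of 8 scheduled.

6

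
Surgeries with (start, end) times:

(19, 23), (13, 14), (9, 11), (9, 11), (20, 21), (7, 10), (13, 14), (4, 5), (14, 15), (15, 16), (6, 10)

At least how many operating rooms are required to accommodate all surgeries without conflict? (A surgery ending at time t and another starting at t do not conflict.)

4

The answer is the maximum number of intervals overlapping at any instant.
starts: [4, 6, 7, 9, 9, 13, 13, 14, 15, 19, 20]
ends:   [5, 10, 10, 11, 11, 14, 14, 15, 16, 21, 23]
s4→1 e5→0 s6→1 s7→2 s9→3 s9→4  — peak 4.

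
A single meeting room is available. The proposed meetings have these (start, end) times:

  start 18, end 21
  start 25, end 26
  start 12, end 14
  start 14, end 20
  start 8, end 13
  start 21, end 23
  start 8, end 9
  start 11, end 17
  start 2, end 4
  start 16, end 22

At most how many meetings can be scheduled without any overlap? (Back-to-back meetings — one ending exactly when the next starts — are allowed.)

6

Sorted by end: (2,4)  (8,9)  (8,13)  (12,14)  (11,17)  (14,20)  (18,21)  (16,22)  (21,23)  (25,26)
take (2,4); take (8,9); skip (8,13); take (12,14); skip (11,17); take (14,20); take (21,23); take (25,26).
Selected 6 meetings.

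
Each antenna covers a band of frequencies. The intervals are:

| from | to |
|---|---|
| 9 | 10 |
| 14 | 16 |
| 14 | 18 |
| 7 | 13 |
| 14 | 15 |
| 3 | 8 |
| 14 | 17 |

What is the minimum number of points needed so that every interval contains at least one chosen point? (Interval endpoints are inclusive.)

Sort by right endpoint; whenever an interval is uncovered, place a point at its right end.
Sorted: [3,8] [9,10] [7,13] [14,15] [14,16] [14,17] [14,18]
{[3,8]} hit by 8; {[9,10],[7,13]} hit by 10; {[14,15],[14,16],[14,17],[14,18]} hit by 15.
Points: 8, 10, 15 (3 total).

3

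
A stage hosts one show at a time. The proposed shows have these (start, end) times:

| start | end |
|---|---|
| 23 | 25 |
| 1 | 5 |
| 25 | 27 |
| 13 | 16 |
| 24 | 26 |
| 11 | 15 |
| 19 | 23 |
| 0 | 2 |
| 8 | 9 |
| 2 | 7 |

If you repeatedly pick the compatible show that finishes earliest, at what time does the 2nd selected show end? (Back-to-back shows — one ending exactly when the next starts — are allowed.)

7

Sorted by end: (0,2)  (1,5)  (2,7)  (8,9)  (11,15)  (13,16)  (19,23)  (23,25)  (24,26)  (25,27)
take (0,2); take (2,7); take (8,9); take (11,15); take (19,23); take (23,25); skip (24,26); take (25,27).
Selected: (0,2) (2,7) (8,9) (11,15) (19,23) (23,25) (25,27)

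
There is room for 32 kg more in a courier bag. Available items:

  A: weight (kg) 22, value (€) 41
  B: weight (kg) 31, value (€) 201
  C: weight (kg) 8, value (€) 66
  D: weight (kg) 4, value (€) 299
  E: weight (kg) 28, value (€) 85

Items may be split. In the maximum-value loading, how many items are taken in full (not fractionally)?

Order: D (299/4=74.75) > C (66/8=8.25) > B (201/31=6.48) > E (85/28=3.04) > A (41/22=1.86)
Fill: take D (4 @ 299) → take C (8 @ 66) → take 20/31 of B → 129.68; 32/32 used.
2 item(s) taken whole; one partial (take 20/31 of B).

2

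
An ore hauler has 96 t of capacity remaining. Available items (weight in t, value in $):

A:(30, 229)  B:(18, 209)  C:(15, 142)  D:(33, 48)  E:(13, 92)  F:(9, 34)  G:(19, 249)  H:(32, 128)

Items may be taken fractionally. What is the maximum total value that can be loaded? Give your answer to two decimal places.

925.00

Greedy by value/weight ratio, highest first.
Order: G (249/19=13.11) > B (209/18=11.61) > C (142/15=9.47) > A (229/30=7.63) > E (92/13=7.08) > H (128/32=4.00) > F (34/9=3.78) > D (48/33=1.45)
Fill: take G (19 @ 249) → take B (18 @ 209) → take C (15 @ 142) → take A (30 @ 229) → take E (13 @ 92) → take 1/32 of H → 4.00; 96/96 used.
Total value = 925.00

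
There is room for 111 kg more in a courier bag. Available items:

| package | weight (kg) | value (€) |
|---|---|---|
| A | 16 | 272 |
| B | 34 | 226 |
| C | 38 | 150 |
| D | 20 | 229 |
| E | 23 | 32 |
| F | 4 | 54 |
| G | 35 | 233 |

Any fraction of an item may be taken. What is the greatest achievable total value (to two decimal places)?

Sort by value per unit weight and fill in that order.
Ratios (sorted): A 17.00, F 13.50, D 11.45, G 6.66, B 6.65, C 3.95, E 1.39
take A (16 @ 272); take F (4 @ 54); take D (20 @ 229); take G (35 @ 233); take B (34 @ 226); take 2/38 of C → 7.89. Capacity used 111/111.
Total value = 1021.89

1021.89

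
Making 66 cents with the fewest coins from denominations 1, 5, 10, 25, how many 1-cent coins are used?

1

Greedy: take as many of the largest coin as possible, then repeat with the remainder.
66 − 2×25→16 − 1×10→6 − 1×5→1 − 1×1→0
Count of 1: 1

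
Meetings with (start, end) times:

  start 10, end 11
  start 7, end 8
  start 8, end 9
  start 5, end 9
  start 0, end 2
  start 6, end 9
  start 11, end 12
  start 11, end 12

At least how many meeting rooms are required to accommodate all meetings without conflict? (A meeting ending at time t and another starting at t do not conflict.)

3

The answer is the maximum number of intervals overlapping at any instant.
starts: [0, 5, 6, 7, 8, 10, 11, 11]
ends:   [2, 8, 9, 9, 9, 11, 12, 12]
s0→1 e2→0 s5→1 s6→2 s7→3  — peak 3.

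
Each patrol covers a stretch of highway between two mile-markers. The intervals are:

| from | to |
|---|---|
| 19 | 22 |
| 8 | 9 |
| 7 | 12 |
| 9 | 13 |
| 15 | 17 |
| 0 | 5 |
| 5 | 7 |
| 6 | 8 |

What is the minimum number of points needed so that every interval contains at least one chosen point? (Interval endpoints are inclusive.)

5

By right end: [0,5]  [5,7]  [6,8]  [8,9]  [7,12]  [9,13]  [15,17]  [19,22]
[0,5] uncovered → point at 5; [6,8] uncovered → point at 8; [9,13] uncovered → point at 13; [15,17] uncovered → point at 17; [19,22] uncovered → point at 22.
Points: 5, 8, 13, 17, 22 (5 total).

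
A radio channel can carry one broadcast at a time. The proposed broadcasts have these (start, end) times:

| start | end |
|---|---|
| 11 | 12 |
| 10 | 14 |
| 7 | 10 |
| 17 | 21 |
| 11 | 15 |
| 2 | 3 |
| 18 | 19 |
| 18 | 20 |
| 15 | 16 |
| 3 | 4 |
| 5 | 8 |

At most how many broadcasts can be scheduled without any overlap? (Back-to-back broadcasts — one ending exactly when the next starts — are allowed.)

6

Sorted by end: (2,3)  (3,4)  (5,8)  (7,10)  (11,12)  (10,14)  (11,15)  (15,16)  (18,19)  (18,20)  (17,21)
take (2,3); take (3,4); take (5,8); take (11,12); take (15,16); take (18,19).
Selected 6 broadcasts.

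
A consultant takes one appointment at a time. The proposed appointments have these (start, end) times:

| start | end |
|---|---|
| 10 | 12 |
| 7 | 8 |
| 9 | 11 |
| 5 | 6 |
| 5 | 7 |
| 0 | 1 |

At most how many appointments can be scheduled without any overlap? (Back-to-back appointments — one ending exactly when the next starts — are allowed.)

Sort by end time and greedily take each interval whose start is ≥ the last chosen end.
Sorted by end: (0,1)  (5,6)  (5,7)  (7,8)  (9,11)  (10,12)
take (0,1); take (5,6); skip (5,7); take (7,8); take (9,11); skip (10,12).
Selected 4 appointments.

4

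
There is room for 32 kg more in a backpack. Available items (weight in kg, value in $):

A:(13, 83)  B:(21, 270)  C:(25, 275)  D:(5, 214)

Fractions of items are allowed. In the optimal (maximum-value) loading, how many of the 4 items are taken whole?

Ratios (sorted): D 42.80, B 12.86, C 11.00, A 6.38
take D (5 @ 214); take B (21 @ 270); take 6/25 of C → 66.00. Capacity used 32/32.
2 item(s) taken whole; one partial (take 6/25 of C).

2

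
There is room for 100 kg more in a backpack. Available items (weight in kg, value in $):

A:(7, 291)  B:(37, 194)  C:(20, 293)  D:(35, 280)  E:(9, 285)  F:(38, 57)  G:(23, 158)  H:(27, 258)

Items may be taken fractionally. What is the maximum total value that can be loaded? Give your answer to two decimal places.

1420.74

Ratios (sorted): A 41.57, E 31.67, C 14.65, H 9.56, D 8.00, G 6.87, B 5.24, F 1.50
take A (7 @ 291); take E (9 @ 285); take C (20 @ 293); take H (27 @ 258); take D (35 @ 280); take 2/23 of G → 13.74. Capacity used 100/100.
Total value = 1420.74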